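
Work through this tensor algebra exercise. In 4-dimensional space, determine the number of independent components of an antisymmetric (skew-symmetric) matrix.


An antisymmetric rank-2 tensor satisfies A_{ij} = -A_{ji}, so diagonal entries are zero.
The independent components are the upper-triangular entries: C(n, 2) = n(n-1)/2.
n = 4
C(4, 2) = 4 * 3 / 2 = 12 / 2 = 6

6


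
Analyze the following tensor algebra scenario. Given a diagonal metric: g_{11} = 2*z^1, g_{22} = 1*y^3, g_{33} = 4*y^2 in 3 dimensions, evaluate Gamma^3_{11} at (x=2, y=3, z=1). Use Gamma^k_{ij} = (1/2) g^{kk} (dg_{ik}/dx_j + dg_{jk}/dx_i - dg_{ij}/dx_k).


For a diagonal metric, Gamma^k_{ij} = (1/2) g^{kk} (dg_{ik}/dx_j + dg_{jk}/dx_i - dg_{ij}/dx_k).
The metric is diagonal, so g_{ab} = 0 for a != b.
At the given point: g_{11} = 2, g_{22} = 27, g_{33} = 36
g^{33} = 1/36
dg_{13}/dx_1 = 0 (off-diagonal)
dg_{13}/dx_1 = 0 (off-diagonal)
dg_{11}/dx_3 = dg_{11}/dx_3 = 2
Numerator = 0 + 0 - 2 = -2
Gamma^3_{11} = -2 / (2 * 36) = -1/36

-1/36


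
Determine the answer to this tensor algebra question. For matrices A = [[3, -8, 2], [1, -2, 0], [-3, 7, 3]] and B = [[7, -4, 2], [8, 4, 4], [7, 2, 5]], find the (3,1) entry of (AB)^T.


(AB)^T_{ij} = (AB)_{ji} = sum_k A_{jk} B_{ki}.
For i=3, j=1 we need (AB)_{13}:
A_{11} * B_{13} = 3 * 2 = 6
A_{12} * B_{23} = -8 * 4 = -32
A_{13} * B_{33} = 2 * 5 = 10
Sum = 6 + -32 + 10 = -16

-16


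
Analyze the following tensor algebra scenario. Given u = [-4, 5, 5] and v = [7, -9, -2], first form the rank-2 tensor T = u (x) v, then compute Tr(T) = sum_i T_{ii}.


The outer product gives T_{ij} = u_i v_j.
The trace (contraction) is Tr(T) = sum_i T_{ii} = sum_i u_i v_i.
Diagonal entries:
T_{11} = u_1 * v_1 = -4 * 7 = -28
T_{22} = u_2 * v_2 = 5 * -9 = -45
T_{33} = u_3 * v_3 = 5 * -2 = -10
Tr(T) = -28 + -45 + -10 = -83

-83


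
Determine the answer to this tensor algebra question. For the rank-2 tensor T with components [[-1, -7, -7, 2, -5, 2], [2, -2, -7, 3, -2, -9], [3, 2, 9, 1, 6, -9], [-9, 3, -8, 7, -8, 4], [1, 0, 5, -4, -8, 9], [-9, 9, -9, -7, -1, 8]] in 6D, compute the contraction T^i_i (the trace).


The contraction (trace) of a rank-2 tensor is the sum of its diagonal elements.
Diagonal entries: A[1,1] = -1, A[2,2] = -2, A[3,3] = 9, A[4,4] = 7, A[5,5] = -8, A[6,6] = 8
Tr(A) = -1 + -2 + 9 + 7 + -8 + 8 = 13

13


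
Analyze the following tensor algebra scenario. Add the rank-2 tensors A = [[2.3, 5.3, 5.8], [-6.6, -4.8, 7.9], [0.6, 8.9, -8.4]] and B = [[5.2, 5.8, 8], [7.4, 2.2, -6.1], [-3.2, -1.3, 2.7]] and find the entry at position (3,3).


Tensor addition is component-wise: (A + B)_{ij} = A_{ij} + B_{ij}.
A_{33} = -8.4
B_{33} = 2.7
(A + B)_{33} = -8.4 + 2.7 = -5.7

-5.7


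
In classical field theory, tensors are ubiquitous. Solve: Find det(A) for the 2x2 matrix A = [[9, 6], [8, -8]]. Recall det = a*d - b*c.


For a 2x2 matrix [[a, b], [c, d]], det = a*d - b*c.
a = 9, b = 6, c = 8, d = -8
a*d = 9 * -8 = -72
b*c = 6 * 8 = 48
det = -72 - 48 = -120

-120


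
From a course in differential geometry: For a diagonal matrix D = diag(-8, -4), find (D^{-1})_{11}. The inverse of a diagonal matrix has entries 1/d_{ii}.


For a diagonal matrix, the inverse has entries (D^{-1})_{ii} = 1/d_{ii}.
The diagonal entries are: d_{11} = -8, d_{22} = -4
We need (D^{-1})_{11} = 1/d_{11} = 1/-8 = -1/8

-1/8


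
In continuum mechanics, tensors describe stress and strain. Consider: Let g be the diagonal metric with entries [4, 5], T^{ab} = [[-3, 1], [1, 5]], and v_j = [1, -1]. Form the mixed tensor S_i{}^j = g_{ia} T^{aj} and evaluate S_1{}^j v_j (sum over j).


Step 1: lower the first index. For a diagonal metric, g_{ia} T^{aj} = g_{ii} T^{ij} (no sum on i).
g_{11} = 4
S_1{}^1 = 4 * T^{11} = 4 * -3 = -12
S_1{}^2 = 4 * T^{12} = 4 * 1 = 4
Step 2: contract S_1{}^j with v_j.
S_1{}^1 * v_1 = -12 * 1 = -12
S_1{}^2 * v_2 = 4 * -1 = -4
Result = -12 + -4 = -16

-16


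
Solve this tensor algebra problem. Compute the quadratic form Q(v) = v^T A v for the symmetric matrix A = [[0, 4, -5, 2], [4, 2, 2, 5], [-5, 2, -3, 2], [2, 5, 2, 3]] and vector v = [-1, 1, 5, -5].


First compute Av:
(Av)_1 = 0*-1 + 4*1 + -5*5 + 2*-5 = -31
(Av)_2 = 4*-1 + 2*1 + 2*5 + 5*-5 = -17
(Av)_3 = -5*-1 + 2*1 + -3*5 + 2*-5 = -18
(Av)_4 = 2*-1 + 5*1 + 2*5 + 3*-5 = -2
Av = [-31, -17, -18, -2]
Then v^T (Av) = -1*-31 + 1*-17 + 5*-18 + -5*-2
= 31 + -17 + -90 + 10 = -66

-66


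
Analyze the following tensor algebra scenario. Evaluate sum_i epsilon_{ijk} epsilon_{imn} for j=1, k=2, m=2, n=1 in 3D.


Using the identity: epsilon_{ijk} epsilon_{imn} = delta_{jm} delta_{kn} - delta_{jn} delta_{km}.
delta_{12} = 0
delta_{21} = 0
delta_{11} = 1
delta_{22} = 1
Result = 0 * 0 - 1 * 1 = 0 - 1 = -1

-1


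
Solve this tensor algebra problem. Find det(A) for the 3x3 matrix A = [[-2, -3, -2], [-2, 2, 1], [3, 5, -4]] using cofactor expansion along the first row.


Expanding along the first row, det(A) = a11*M_11 - a12*M_12 + a13*M_13, where M_1j is the (1,j) minor.
Minor M_11 = 2*-4 - 1*5 = -13
Minor M_12 = -2*-4 - 1*3 = 5
Minor M_13 = -2*5 - 2*3 = -16
det = -2*(-13) - -3*(5) + -2*(-16)
    = 26 - -15 + 32
    = 73

73


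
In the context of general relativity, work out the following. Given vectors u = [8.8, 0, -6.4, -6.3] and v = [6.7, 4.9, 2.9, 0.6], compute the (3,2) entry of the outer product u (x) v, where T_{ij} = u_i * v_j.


The outer product entry T_{ij} = u_i * v_j.
We need i=3, j=2.
u_3 = -6.4, v_2 = 4.9
T_{3,2} = -6.4 * 4.9 = -31.36

-31.36


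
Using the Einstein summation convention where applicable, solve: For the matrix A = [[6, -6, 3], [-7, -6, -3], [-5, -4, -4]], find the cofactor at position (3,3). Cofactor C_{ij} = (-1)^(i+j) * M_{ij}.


To find cofactor C_{33}, delete row 3 and column 3.
The resulting 2x2 submatrix is: [[6, -6], [-7, -6]]
Minor M_{33} = 6*-6 - -6*-7
  = -36 - 42 = -78
Sign = (-1)^(3+3) = (-1)^6 = 1
Cofactor C_{33} = 1 * -78 = -78

-78


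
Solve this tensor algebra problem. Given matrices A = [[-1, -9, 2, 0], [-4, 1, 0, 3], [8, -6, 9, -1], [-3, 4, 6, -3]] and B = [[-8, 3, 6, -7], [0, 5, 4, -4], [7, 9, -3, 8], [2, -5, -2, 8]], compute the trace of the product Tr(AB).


Tr(AB) = sum_i (AB)_{ii} where (AB)_{ii} = sum_k A_{ik} B_{ki}.
(AB)_{11} = -1*-8 + -9*0 + 2*7 + 0*2 = 22
(AB)_{22} = -4*3 + 1*5 + 0*9 + 3*-5 = -22
(AB)_{33} = 8*6 + -6*4 + 9*-3 + -1*-2 = -1
(AB)_{44} = -3*-7 + 4*-4 + 6*8 + -3*8 = 29
Tr(AB) = 22 + -22 + -1 + 29 = 28

28


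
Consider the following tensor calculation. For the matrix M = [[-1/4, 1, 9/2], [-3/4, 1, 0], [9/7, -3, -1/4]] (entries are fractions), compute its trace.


The trace is the sum of diagonal entries.
Diagonal: M[1,1] = -1/4, M[2,2] = 1, M[3,3] = -1/4
Tr(M) = -1/4 + 1 + -1/4
Computing step by step:
After adding M[1,1]: -1/4
After adding M[2,2]: 3/4
After adding M[3,3]: 1/2
Tr(M) = 1/2

1/2


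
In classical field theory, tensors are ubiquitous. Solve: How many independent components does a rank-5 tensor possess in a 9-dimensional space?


The number of components of a rank-r tensor in d dimensions is d^r.
Here d = 9 and r = 5.
9^5 = 59049

59049


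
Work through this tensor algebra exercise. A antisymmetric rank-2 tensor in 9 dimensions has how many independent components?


A antisymmetric rank-2 tensor in d dimensions has d(d-1)/2 independent components.
d = 9
d(d-1)/2 = 9 * 8 / 2 = 72 / 2 = 36

36


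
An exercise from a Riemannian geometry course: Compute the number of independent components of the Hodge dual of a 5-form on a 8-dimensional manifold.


The Hodge dual of a p-form on an n-dimensional manifold is an (n-p)-form.
n = 8, p = 5, so dual degree = 8 - 5 = 3
The number of components is C(n, n-p) = C(8, 3) = 56

56


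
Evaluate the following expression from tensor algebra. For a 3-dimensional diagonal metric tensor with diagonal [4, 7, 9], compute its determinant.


For a diagonal metric, the determinant is the product of diagonal entries.
Diagonal entries: 4, 7, 9
det(g) = 4 * 7 * 9 = 252

252


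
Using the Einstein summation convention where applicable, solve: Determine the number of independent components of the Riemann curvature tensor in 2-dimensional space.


The Riemann tensor in d dimensions has d^2(d^2 - 1)/12 independent components.
d = 2, so d^2 = 4
d^2 - 1 = 3
d^2(d^2 - 1) = 4 * 3 = 12
Divide by 12: 12 / 12 = 1

1


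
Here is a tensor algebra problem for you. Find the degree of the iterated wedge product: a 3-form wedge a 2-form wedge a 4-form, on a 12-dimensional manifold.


The degree of a wedge product is the sum of the degrees of the individual forms.
Degrees: 3, 2, 4
Total degree = 3 + 2 + 4 = 9

9


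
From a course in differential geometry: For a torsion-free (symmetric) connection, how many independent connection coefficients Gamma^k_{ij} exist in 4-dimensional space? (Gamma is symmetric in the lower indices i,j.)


Christoffel symbols Gamma^k_{ij} are symmetric in i,j, so there are d * d(d+1)/2 independent symbols.
d = 4
d(d+1)/2 = 4 * 5 / 2 = 10
Total = 4 * 10 = 40

40


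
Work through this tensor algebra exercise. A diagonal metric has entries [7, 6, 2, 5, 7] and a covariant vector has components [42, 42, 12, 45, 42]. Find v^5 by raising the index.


To raise an index with a diagonal metric: v^i = v_i / g_{ii}.
For index 5: v_5 = 42, g_{55} = 7
v^5 = 42 / 7 = 6

6


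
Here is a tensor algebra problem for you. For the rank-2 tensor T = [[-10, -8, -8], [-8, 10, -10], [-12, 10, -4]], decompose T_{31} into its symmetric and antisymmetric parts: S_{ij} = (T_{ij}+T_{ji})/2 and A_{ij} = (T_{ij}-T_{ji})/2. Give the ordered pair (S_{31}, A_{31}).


T_{31} = -12
T_{13} = -8
S_{31} = (-12 + -8)/2 = -20/2 = -10
A_{31} = (-12 - -8)/2 = -4/2 = -2
Check: S + A = -10 + -2 = -12 = T_{31}.

(-10, -2)


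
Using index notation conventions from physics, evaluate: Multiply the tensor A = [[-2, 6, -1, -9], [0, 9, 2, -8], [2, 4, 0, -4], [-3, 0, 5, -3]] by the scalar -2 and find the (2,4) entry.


Scalar multiplication: (cA)_{ij} = c * A_{ij}.
c = -2
A_{24} = -8
(cA)_{24} = -2 * -8 = 16

16


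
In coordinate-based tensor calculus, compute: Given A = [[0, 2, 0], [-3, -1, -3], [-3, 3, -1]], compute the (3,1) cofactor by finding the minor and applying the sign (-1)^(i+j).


To find cofactor C_{31}, delete row 3 and column 1.
The resulting 2x2 submatrix is: [[2, 0], [-1, -3]]
Minor M_{31} = 2*-3 - 0*-1
  = -6 - 0 = -6
Sign = (-1)^(3+1) = (-1)^4 = 1
Cofactor C_{31} = 1 * -6 = -6

-6


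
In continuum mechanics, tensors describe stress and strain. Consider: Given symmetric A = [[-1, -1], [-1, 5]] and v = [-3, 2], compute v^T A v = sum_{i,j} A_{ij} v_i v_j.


First compute Av:
(Av)_1 = -1*-3 + -1*2 = 1
(Av)_2 = -1*-3 + 5*2 = 13
Av = [1, 13]
Then v^T (Av) = -3*1 + 2*13
= -3 + 26 = 23

23


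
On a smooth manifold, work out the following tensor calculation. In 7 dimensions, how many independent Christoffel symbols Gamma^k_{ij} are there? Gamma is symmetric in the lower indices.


Christoffel symbols Gamma^k_{ij} are symmetric in i,j, so there are d * d(d+1)/2 independent symbols.
d = 7
d(d+1)/2 = 7 * 8 / 2 = 28
Total = 7 * 28 = 196

196


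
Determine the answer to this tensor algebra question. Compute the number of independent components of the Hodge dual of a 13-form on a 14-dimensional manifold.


The Hodge dual of a p-form on an n-dimensional manifold is an (n-p)-form.
n = 14, p = 13, so dual degree = 14 - 13 = 1
The number of components is C(n, n-p) = C(14, 1) = 14

14


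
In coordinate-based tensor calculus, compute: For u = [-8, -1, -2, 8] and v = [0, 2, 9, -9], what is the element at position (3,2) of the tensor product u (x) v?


The outer product entry T_{ij} = u_i * v_j.
We need i=3, j=2.
u_3 = -2, v_2 = 2
T_{3,2} = -2 * 2 = -4

-4


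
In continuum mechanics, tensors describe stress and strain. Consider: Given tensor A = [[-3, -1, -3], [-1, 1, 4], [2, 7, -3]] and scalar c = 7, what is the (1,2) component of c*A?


Scalar multiplication: (cA)_{ij} = c * A_{ij}.
c = 7
A_{12} = -1
(cA)_{12} = 7 * -1 = -7

-7


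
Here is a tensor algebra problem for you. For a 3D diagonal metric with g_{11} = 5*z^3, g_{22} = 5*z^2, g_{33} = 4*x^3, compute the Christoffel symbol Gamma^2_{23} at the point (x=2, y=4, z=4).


For a diagonal metric, Gamma^k_{ij} = (1/2) g^{kk} (dg_{ik}/dx_j + dg_{jk}/dx_i - dg_{ij}/dx_k).
The metric is diagonal, so g_{ab} = 0 for a != b.
At the given point: g_{11} = 320, g_{22} = 80, g_{33} = 32
g^{22} = 1/80
dg_{22}/dx_3 = dg_{22}/dx_3 = 40
dg_{32}/dx_2 = 0 (off-diagonal)
dg_{23}/dx_2 = 0 (off-diagonal)
Numerator = 40 + 0 - 0 = 40
Gamma^2_{23} = 40 / (2 * 80) = 1/4

1/4


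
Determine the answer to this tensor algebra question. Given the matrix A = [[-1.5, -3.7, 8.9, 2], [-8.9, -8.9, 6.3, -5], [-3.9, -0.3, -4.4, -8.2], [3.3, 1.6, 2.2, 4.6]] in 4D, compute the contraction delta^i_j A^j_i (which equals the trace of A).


The contraction (trace) of a rank-2 tensor is the sum of its diagonal elements.
Diagonal entries: A[1,1] = -1.5, A[2,2] = -8.9, A[3,3] = -4.4, A[4,4] = 4.6
Tr(A) = -1.5 + -8.9 + -4.4 + 4.6 = -10.2

-10.2


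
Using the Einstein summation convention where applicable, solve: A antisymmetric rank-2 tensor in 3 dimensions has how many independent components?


A antisymmetric rank-2 tensor in d dimensions has d(d-1)/2 independent components.
d = 3
d(d-1)/2 = 3 * 2 / 2 = 6 / 2 = 3

3


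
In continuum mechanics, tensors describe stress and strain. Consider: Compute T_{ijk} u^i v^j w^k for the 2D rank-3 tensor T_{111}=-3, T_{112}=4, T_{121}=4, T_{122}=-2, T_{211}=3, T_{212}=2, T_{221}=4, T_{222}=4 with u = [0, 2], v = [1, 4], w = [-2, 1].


S = sum over i,j,k of T_{ijk} u_i v_j w_k. Expanding all 8 terms:
T_{111}*u_1*v_1*w_1 = -3*0*1*-2 = 0  (running total: 0)
T_{112}*u_1*v_1*w_2 = 4*0*1*1 = 0  (running total: 0)
T_{121}*u_1*v_2*w_1 = 4*0*4*-2 = 0  (running total: 0)
T_{122}*u_1*v_2*w_2 = -2*0*4*1 = 0  (running total: 0)
T_{211}*u_2*v_1*w_1 = 3*2*1*-2 = -12  (running total: -12)
T_{212}*u_2*v_1*w_2 = 2*2*1*1 = 4  (running total: -8)
T_{221}*u_2*v_2*w_1 = 4*2*4*-2 = -64  (running total: -72)
T_{222}*u_2*v_2*w_2 = 4*2*4*1 = 32  (running total: -40)
S = -40

-40


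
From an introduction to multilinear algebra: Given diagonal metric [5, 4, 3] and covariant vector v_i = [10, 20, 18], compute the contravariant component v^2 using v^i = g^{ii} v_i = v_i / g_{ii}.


To raise an index with a diagonal metric: v^i = v_i / g_{ii}.
For index 2: v_2 = 20, g_{22} = 4
v^2 = 20 / 4 = 5

5


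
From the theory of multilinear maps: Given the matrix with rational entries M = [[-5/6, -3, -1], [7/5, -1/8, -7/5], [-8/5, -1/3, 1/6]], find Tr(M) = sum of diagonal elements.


The trace is the sum of diagonal entries.
Diagonal: M[1,1] = -5/6, M[2,2] = -1/8, M[3,3] = 1/6
Tr(M) = -5/6 + -1/8 + 1/6
Computing step by step:
After adding M[1,1]: -5/6
After adding M[2,2]: -23/24
After adding M[3,3]: -19/24
Tr(M) = -19/24

-19/24


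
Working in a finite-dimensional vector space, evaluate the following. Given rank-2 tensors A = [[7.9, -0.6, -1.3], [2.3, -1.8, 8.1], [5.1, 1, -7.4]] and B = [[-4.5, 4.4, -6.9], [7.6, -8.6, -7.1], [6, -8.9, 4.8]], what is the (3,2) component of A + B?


Tensor addition is component-wise: (A + B)_{ij} = A_{ij} + B_{ij}.
A_{32} = 1
B_{32} = -8.9
(A + B)_{32} = 1 + -8.9 = -7.9

-7.9


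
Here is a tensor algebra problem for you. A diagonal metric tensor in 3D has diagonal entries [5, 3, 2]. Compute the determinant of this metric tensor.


For a diagonal metric, the determinant is the product of diagonal entries.
Diagonal entries: 5, 3, 2
det(g) = 5 * 3 * 2 = 30

30


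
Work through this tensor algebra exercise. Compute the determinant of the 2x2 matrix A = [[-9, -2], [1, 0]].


For a 2x2 matrix [[a, b], [c, d]], det = a*d - b*c.
a = -9, b = -2, c = 1, d = 0
a*d = -9 * 0 = 0
b*c = -2 * 1 = -2
det = 0 - -2 = 2

2


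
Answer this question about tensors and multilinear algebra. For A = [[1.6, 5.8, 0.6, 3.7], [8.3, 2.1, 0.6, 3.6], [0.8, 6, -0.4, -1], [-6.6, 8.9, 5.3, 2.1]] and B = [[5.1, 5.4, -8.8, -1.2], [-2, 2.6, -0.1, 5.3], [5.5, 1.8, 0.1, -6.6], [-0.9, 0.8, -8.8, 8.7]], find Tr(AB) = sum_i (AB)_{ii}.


Tr(AB) = sum_i (AB)_{ii} where (AB)_{ii} = sum_k A_{ik} B_{ki}.
(AB)_{11} = 1.6*5.1 + 5.8*-2 + 0.6*5.5 + 3.7*-0.9 = -3.47
(AB)_{22} = 8.3*5.4 + 2.1*2.6 + 0.6*1.8 + 3.6*0.8 = 54.24
(AB)_{33} = 0.8*-8.8 + 6*-0.1 + -0.4*0.1 + -1*-8.8 = 1.12
(AB)_{44} = -6.6*-1.2 + 8.9*5.3 + 5.3*-6.6 + 2.1*8.7 = 38.38
Tr(AB) = -3.47 + 54.24 + 1.12 + 38.38 = 90.27

90.27


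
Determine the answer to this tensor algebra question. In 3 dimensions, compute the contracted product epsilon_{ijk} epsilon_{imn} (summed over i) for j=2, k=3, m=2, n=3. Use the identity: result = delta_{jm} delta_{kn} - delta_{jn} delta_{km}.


Using the identity: epsilon_{ijk} epsilon_{imn} = delta_{jm} delta_{kn} - delta_{jn} delta_{km}.
delta_{22} = 1
delta_{33} = 1
delta_{23} = 0
delta_{32} = 0
Result = 1 * 1 - 0 * 0 = 1 - 0 = 1

1


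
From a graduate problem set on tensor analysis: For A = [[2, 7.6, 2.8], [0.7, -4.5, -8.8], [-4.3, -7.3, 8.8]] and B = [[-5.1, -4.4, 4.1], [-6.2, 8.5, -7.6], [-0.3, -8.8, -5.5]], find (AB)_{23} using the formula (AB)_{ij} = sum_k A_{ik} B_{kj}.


(AB)_{ij} = sum_k A_{ik} B_{kj}.
For i=2, j=3:
A_{21} * B_{13} = 0.7 * 4.1 = 2.87
A_{22} * B_{23} = -4.5 * -7.6 = 34.2
A_{23} * B_{33} = -8.8 * -5.5 = 48.4
Sum = 2.87 + 34.2 + 48.4 = 85.47

85.47


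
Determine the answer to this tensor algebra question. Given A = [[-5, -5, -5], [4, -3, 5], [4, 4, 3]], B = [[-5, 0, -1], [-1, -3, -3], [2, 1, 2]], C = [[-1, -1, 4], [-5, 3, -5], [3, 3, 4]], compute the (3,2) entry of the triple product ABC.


(ABC)_{32} = sum_m (AB)_{3m} C_{m2}. First compute row 3 of AB.
(AB)_{31} = 4*-5 + 4*-1 + 3*2 = -18
(AB)_{32} = 4*0 + 4*-3 + 3*1 = -9
(AB)_{33} = 4*-1 + 4*-3 + 3*2 = -10
Now contract with column 2 of C:
(AB)_{31} * C_{12} = -18 * -1 = 18
(AB)_{32} * C_{22} = -9 * 3 = -27
(AB)_{33} * C_{32} = -10 * 3 = -30
(ABC)_{32} = 18 + -27 + -30 = -39

-39


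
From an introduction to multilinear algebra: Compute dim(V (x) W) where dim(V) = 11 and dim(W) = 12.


The dimension of a tensor product is the product of dimensions.
dim(V) = 11, dim(W) = 12
dim(V (x) W) = 11 * 12 = 132

132


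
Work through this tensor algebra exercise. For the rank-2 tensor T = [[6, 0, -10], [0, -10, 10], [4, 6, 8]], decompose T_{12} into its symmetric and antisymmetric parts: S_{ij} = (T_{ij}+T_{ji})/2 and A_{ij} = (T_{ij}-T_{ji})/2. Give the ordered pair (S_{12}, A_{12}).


T_{12} = 0
T_{21} = 0
S_{12} = (0 + 0)/2 = 0/2 = 0
A_{12} = (0 - 0)/2 = 0/2 = 0
Check: S + A = 0 + 0 = 0 = T_{12}.

(0, 0)


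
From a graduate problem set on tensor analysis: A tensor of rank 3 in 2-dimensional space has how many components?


The number of components of a rank-r tensor in d dimensions is d^r.
Here d = 2 and r = 3.
2^3 = 8

8


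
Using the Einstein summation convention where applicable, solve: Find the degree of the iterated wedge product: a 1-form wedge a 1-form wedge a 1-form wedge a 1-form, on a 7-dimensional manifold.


The degree of a wedge product is the sum of the degrees of the individual forms.
Degrees: 1, 1, 1, 1
Total degree = 1 + 1 + 1 + 1 = 4

4


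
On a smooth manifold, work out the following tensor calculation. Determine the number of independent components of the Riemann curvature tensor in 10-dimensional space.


The Riemann tensor in d dimensions has d^2(d^2 - 1)/12 independent components.
d = 10, so d^2 = 100
d^2 - 1 = 99
d^2(d^2 - 1) = 100 * 99 = 9900
Divide by 12: 9900 / 12 = 825

825


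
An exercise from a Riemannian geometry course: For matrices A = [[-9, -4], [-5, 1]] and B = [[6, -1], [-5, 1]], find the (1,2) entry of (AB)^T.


(AB)^T_{ij} = (AB)_{ji} = sum_k A_{jk} B_{ki}.
For i=1, j=2 we need (AB)_{21}:
A_{21} * B_{11} = -5 * 6 = -30
A_{22} * B_{21} = 1 * -5 = -5
Sum = -30 + -5 = -35

-35


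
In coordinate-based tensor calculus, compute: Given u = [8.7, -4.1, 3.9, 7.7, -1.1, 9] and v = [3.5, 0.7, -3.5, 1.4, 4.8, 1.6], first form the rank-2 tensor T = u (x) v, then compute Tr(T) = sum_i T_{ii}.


The outer product gives T_{ij} = u_i v_j.
The trace (contraction) is Tr(T) = sum_i T_{ii} = sum_i u_i v_i.
Diagonal entries:
T_{11} = u_1 * v_1 = 8.7 * 3.5 = 30.45
T_{22} = u_2 * v_2 = -4.1 * 0.7 = -2.87
T_{33} = u_3 * v_3 = 3.9 * -3.5 = -13.65
T_{44} = u_4 * v_4 = 7.7 * 1.4 = 10.78
T_{55} = u_5 * v_5 = -1.1 * 4.8 = -5.28
T_{66} = u_6 * v_6 = 9 * 1.6 = 14.4
Tr(T) = 30.45 + -2.87 + -13.65 + 10.78 + -5.28 + 14.4 = 33.83

33.83


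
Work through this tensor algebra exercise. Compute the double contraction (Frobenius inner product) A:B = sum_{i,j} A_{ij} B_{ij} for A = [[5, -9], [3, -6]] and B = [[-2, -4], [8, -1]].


A:B = sum over all i,j of A_{ij} * B_{ij}.
Row 1: 5*-2=-10, -9*-4=36 => row sum = 26
Row 2: 3*8=24, -6*-1=6 => row sum = 30
Total = 26 + 30 = 56

56


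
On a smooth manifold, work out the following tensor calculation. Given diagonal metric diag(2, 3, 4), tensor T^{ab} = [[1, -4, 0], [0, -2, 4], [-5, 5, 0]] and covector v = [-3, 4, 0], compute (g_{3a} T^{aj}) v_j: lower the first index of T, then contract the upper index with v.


Step 1: lower the first index. For a diagonal metric, g_{ia} T^{aj} = g_{ii} T^{ij} (no sum on i).
g_{33} = 4
S_3{}^1 = 4 * T^{31} = 4 * -5 = -20
S_3{}^2 = 4 * T^{32} = 4 * 5 = 20
S_3{}^3 = 4 * T^{33} = 4 * 0 = 0
Step 2: contract S_3{}^j with v_j.
S_3{}^1 * v_1 = -20 * -3 = 60
S_3{}^2 * v_2 = 20 * 4 = 80
S_3{}^3 * v_3 = 0 * 0 = 0
Result = 60 + 80 + 0 = 140

140


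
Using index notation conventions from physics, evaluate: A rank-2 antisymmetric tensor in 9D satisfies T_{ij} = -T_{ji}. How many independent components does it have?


An antisymmetric rank-2 tensor satisfies A_{ij} = -A_{ji}, so diagonal entries are zero.
The independent components are the upper-triangular entries: C(n, 2) = n(n-1)/2.
n = 9
C(9, 2) = 9 * 8 / 2 = 72 / 2 = 36

36


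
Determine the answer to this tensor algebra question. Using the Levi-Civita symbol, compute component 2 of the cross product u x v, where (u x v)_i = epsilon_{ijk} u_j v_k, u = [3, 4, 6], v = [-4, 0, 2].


(u x v)_2 = sum_{j,k} epsilon_{2jk} u_j v_k. Only permutations of (1,2,3) contribute; the two non-zero terms are:
eps_{213} u_1 v_3 = -1 * 3 * 2 = -6
eps_{231} u_3 v_1 = 1 * 6 * -4 = -24
(u x v)_2 = -30

-30


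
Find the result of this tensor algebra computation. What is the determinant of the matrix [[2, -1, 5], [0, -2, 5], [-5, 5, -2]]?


Expanding along the first row, det(A) = a11*M_11 - a12*M_12 + a13*M_13, where M_1j is the (1,j) minor.
Minor M_11 = -2*-2 - 5*5 = -21
Minor M_12 = 0*-2 - 5*-5 = 25
Minor M_13 = 0*5 - -2*-5 = -10
det = 2*(-21) - -1*(25) + 5*(-10)
    = -42 - -25 + -50
    = -67

-67


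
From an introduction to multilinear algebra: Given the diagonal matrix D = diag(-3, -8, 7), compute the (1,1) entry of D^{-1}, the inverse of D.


For a diagonal matrix, the inverse has entries (D^{-1})_{ii} = 1/d_{ii}.
The diagonal entries are: d_{11} = -3, d_{22} = -8, d_{33} = 7
We need (D^{-1})_{11} = 1/d_{11} = 1/-3 = -1/3

-1/3


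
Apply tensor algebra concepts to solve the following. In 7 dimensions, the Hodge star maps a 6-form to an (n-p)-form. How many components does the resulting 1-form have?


The Hodge dual of a p-form on an n-dimensional manifold is an (n-p)-form.
n = 7, p = 6, so dual degree = 7 - 6 = 1
The number of components is C(n, n-p) = C(7, 1) = 7

7


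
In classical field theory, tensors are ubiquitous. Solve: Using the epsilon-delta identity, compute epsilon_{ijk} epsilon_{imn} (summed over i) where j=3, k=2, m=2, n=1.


Using the identity: epsilon_{ijk} epsilon_{imn} = delta_{jm} delta_{kn} - delta_{jn} delta_{km}.
delta_{32} = 0
delta_{21} = 0
delta_{31} = 0
delta_{22} = 1
Result = 0 * 0 - 0 * 1 = 0 - 0 = 0

0


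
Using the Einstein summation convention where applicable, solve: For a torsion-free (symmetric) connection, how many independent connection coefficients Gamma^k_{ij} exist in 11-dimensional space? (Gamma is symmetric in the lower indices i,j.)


Christoffel symbols Gamma^k_{ij} are symmetric in i,j, so there are d * d(d+1)/2 independent symbols.
d = 11
d(d+1)/2 = 11 * 12 / 2 = 66
Total = 11 * 66 = 726

726


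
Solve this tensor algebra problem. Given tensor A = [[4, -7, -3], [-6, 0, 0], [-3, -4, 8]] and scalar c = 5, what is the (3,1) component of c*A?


Scalar multiplication: (cA)_{ij} = c * A_{ij}.
c = 5
A_{31} = -3
(cA)_{31} = 5 * -3 = -15

-15


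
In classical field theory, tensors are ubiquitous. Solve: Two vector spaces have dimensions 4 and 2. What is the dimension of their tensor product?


The dimension of a tensor product is the product of dimensions.
dim(V) = 4, dim(W) = 2
dim(V (x) W) = 4 * 2 = 8

8


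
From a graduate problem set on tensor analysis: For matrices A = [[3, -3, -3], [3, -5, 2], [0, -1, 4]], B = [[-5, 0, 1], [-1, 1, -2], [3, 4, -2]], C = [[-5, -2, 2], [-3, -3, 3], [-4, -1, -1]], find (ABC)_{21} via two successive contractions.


(ABC)_{21} = sum_m (AB)_{2m} C_{m1}. First compute row 2 of AB.
(AB)_{21} = 3*-5 + -5*-1 + 2*3 = -4
(AB)_{22} = 3*0 + -5*1 + 2*4 = 3
(AB)_{23} = 3*1 + -5*-2 + 2*-2 = 9
Now contract with column 1 of C:
(AB)_{21} * C_{11} = -4 * -5 = 20
(AB)_{22} * C_{21} = 3 * -3 = -9
(AB)_{23} * C_{31} = 9 * -4 = -36
(ABC)_{21} = 20 + -9 + -36 = -25

-25


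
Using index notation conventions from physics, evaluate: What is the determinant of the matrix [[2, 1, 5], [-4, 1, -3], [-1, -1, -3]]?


Expanding along the first row, det(A) = a11*M_11 - a12*M_12 + a13*M_13, where M_1j is the (1,j) minor.
Minor M_11 = 1*-3 - -3*-1 = -6
Minor M_12 = -4*-3 - -3*-1 = 9
Minor M_13 = -4*-1 - 1*-1 = 5
det = 2*(-6) - 1*(9) + 5*(5)
    = -12 - 9 + 25
    = 4

4


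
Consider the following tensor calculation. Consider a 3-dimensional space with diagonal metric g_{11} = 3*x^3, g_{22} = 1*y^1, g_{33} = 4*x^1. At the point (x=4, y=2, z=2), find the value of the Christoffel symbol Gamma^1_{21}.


For a diagonal metric, Gamma^k_{ij} = (1/2) g^{kk} (dg_{ik}/dx_j + dg_{jk}/dx_i - dg_{ij}/dx_k).
The metric is diagonal, so g_{ab} = 0 for a != b.
At the given point: g_{11} = 192, g_{22} = 2, g_{33} = 16
g^{11} = 1/192
dg_{21}/dx_1 = 0 (off-diagonal)
dg_{11}/dx_2 = dg_{11}/dx_2 = 0
dg_{21}/dx_1 = 0 (off-diagonal)
Numerator = 0 + 0 - 0 = 0
Gamma^1_{21} = 0 / (2 * 192) = 0

0


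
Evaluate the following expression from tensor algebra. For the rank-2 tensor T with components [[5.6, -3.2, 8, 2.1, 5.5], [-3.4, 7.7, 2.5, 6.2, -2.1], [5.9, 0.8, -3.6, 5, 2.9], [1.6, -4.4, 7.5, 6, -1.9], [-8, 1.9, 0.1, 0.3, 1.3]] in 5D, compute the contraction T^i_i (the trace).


The contraction (trace) of a rank-2 tensor is the sum of its diagonal elements.
Diagonal entries: A[1,1] = 5.6, A[2,2] = 7.7, A[3,3] = -3.6, A[4,4] = 6, A[5,5] = 1.3
Tr(A) = 5.6 + 7.7 + -3.6 + 6 + 1.3 = 17

17


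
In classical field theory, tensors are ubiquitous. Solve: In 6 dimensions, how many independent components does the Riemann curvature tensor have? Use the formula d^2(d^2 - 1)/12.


The Riemann tensor in d dimensions has d^2(d^2 - 1)/12 independent components.
d = 6, so d^2 = 36
d^2 - 1 = 35
d^2(d^2 - 1) = 36 * 35 = 1260
Divide by 12: 1260 / 12 = 105

105


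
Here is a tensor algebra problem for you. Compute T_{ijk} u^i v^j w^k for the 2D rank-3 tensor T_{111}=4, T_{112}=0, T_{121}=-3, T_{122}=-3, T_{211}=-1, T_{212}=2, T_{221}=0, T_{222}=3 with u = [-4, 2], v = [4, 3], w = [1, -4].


S = sum over i,j,k of T_{ijk} u_i v_j w_k. Expanding all 8 terms:
T_{111}*u_1*v_1*w_1 = 4*-4*4*1 = -64  (running total: -64)
T_{112}*u_1*v_1*w_2 = 0*-4*4*-4 = 0  (running total: -64)
T_{121}*u_1*v_2*w_1 = -3*-4*3*1 = 36  (running total: -28)
T_{122}*u_1*v_2*w_2 = -3*-4*3*-4 = -144  (running total: -172)
T_{211}*u_2*v_1*w_1 = -1*2*4*1 = -8  (running total: -180)
T_{212}*u_2*v_1*w_2 = 2*2*4*-4 = -64  (running total: -244)
T_{221}*u_2*v_2*w_1 = 0*2*3*1 = 0  (running total: -244)
T_{222}*u_2*v_2*w_2 = 3*2*3*-4 = -72  (running total: -316)
S = -316

-316


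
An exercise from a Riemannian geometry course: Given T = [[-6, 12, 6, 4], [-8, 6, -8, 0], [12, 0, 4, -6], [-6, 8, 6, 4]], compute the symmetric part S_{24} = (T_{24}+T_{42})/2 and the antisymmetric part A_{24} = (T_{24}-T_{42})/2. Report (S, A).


T_{24} = 0
T_{42} = 8
S_{24} = (0 + 8)/2 = 8/2 = 4
A_{24} = (0 - 8)/2 = -8/2 = -4
Check: S + A = 4 + -4 = 0 = T_{24}.

(4, -4)


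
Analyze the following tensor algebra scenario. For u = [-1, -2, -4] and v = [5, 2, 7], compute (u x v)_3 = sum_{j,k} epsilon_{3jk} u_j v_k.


(u x v)_3 = sum_{j,k} epsilon_{3jk} u_j v_k. Only permutations of (1,2,3) contribute; the two non-zero terms are:
eps_{312} u_1 v_2 = 1 * -1 * 2 = -2
eps_{321} u_2 v_1 = -1 * -2 * 5 = 10
(u x v)_3 = 8

8


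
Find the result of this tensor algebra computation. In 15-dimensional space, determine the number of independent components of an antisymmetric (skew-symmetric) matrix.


An antisymmetric rank-2 tensor satisfies A_{ij} = -A_{ji}, so diagonal entries are zero.
The independent components are the upper-triangular entries: C(n, 2) = n(n-1)/2.
n = 15
C(15, 2) = 15 * 14 / 2 = 210 / 2 = 105

105


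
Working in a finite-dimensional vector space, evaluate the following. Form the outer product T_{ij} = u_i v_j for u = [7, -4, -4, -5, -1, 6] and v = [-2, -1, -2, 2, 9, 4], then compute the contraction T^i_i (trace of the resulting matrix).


The outer product gives T_{ij} = u_i v_j.
The trace (contraction) is Tr(T) = sum_i T_{ii} = sum_i u_i v_i.
Diagonal entries:
T_{11} = u_1 * v_1 = 7 * -2 = -14
T_{22} = u_2 * v_2 = -4 * -1 = 4
T_{33} = u_3 * v_3 = -4 * -2 = 8
T_{44} = u_4 * v_4 = -5 * 2 = -10
T_{55} = u_5 * v_5 = -1 * 9 = -9
T_{66} = u_6 * v_6 = 6 * 4 = 24
Tr(T) = -14 + 4 + 8 + -10 + -9 + 24 = 3

3


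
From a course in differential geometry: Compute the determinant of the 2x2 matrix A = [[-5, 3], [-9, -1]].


For a 2x2 matrix [[a, b], [c, d]], det = a*d - b*c.
a = -5, b = 3, c = -9, d = -1
a*d = -5 * -1 = 5
b*c = 3 * -9 = -27
det = 5 - -27 = 32

32


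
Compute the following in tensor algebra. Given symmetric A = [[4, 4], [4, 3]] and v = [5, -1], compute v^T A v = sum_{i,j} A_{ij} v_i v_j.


First compute Av:
(Av)_1 = 4*5 + 4*-1 = 16
(Av)_2 = 4*5 + 3*-1 = 17
Av = [16, 17]
Then v^T (Av) = 5*16 + -1*17
= 80 + -17 = 63

63


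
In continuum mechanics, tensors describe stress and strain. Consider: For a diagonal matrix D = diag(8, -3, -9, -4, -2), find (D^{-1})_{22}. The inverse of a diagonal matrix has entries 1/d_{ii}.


For a diagonal matrix, the inverse has entries (D^{-1})_{ii} = 1/d_{ii}.
The diagonal entries are: d_{11} = 8, d_{22} = -3, d_{33} = -9, d_{44} = -4, d_{55} = -2
We need (D^{-1})_{22} = 1/d_{22} = 1/-3 = -1/3

-1/3


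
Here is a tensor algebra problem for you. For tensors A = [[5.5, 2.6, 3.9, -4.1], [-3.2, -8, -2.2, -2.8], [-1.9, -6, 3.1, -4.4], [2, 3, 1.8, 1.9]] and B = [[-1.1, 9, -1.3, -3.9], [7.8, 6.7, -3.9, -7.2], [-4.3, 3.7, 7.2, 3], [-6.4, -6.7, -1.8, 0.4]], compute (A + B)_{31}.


Tensor addition is component-wise: (A + B)_{ij} = A_{ij} + B_{ij}.
A_{31} = -1.9
B_{31} = -4.3
(A + B)_{31} = -1.9 + -4.3 = -6.2

-6.2


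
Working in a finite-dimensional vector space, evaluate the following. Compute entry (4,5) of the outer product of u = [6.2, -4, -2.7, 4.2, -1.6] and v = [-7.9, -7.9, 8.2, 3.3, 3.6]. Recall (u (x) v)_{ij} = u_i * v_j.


The outer product entry T_{ij} = u_i * v_j.
We need i=4, j=5.
u_4 = 4.2, v_5 = 3.6
T_{4,5} = 4.2 * 3.6 = 15.12

15.12


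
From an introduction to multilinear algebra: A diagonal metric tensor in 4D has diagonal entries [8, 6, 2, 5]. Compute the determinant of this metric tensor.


For a diagonal metric, the determinant is the product of diagonal entries.
Diagonal entries: 8, 6, 2, 5
det(g) = 8 * 6 * 2 * 5 = 480

480


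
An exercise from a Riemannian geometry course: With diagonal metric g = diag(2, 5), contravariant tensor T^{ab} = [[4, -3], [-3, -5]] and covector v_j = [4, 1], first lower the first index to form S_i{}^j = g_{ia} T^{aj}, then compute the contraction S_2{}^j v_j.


Step 1: lower the first index. For a diagonal metric, g_{ia} T^{aj} = g_{ii} T^{ij} (no sum on i).
g_{22} = 5
S_2{}^1 = 5 * T^{21} = 5 * -3 = -15
S_2{}^2 = 5 * T^{22} = 5 * -5 = -25
Step 2: contract S_2{}^j with v_j.
S_2{}^1 * v_1 = -15 * 4 = -60
S_2{}^2 * v_2 = -25 * 1 = -25
Result = -60 + -25 = -85

-85


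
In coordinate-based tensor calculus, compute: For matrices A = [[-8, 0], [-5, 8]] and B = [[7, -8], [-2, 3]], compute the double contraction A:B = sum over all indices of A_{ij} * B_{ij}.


A:B = sum over all i,j of A_{ij} * B_{ij}.
Row 1: -8*7=-56, 0*-8=0 => row sum = -56
Row 2: -5*-2=10, 8*3=24 => row sum = 34
Total = -56 + 34 = -22

-22


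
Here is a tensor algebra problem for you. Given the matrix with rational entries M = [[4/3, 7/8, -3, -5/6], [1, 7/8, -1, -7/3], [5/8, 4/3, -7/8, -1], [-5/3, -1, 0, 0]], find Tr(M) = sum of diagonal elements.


The trace is the sum of diagonal entries.
Diagonal: M[1,1] = 4/3, M[2,2] = 7/8, M[3,3] = -7/8, M[4,4] = 0
Tr(M) = 4/3 + 7/8 + -7/8 + 0
Computing step by step:
After adding M[1,1]: 4/3
After adding M[2,2]: 53/24
After adding M[3,3]: 4/3
After adding M[4,4]: 4/3
Tr(M) = 4/3

4/3


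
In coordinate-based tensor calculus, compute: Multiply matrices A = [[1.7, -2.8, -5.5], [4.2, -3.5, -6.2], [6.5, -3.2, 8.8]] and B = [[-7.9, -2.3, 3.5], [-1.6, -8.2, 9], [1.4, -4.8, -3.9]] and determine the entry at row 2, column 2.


(AB)_{ij} = sum_k A_{ik} B_{kj}.
For i=2, j=2:
A_{21} * B_{12} = 4.2 * -2.3 = -9.66
A_{22} * B_{22} = -3.5 * -8.2 = 28.7
A_{23} * B_{32} = -6.2 * -4.8 = 29.76
Sum = -9.66 + 28.7 + 29.76 = 48.8

48.8


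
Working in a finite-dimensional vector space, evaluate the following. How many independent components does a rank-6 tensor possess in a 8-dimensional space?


The number of components of a rank-r tensor in d dimensions is d^r.
Here d = 8 and r = 6.
8^6 = 262144

262144


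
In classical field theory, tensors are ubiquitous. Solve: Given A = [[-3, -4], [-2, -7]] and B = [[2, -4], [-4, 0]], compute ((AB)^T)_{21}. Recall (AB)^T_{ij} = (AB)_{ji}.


(AB)^T_{ij} = (AB)_{ji} = sum_k A_{jk} B_{ki}.
For i=2, j=1 we need (AB)_{12}:
A_{11} * B_{12} = -3 * -4 = 12
A_{12} * B_{22} = -4 * 0 = 0
Sum = 12 + 0 = 12

12


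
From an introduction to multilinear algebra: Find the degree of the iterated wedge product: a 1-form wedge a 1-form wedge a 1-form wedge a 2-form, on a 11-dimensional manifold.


The degree of a wedge product is the sum of the degrees of the individual forms.
Degrees: 1, 1, 1, 2
Total degree = 1 + 1 + 1 + 2 = 5

5


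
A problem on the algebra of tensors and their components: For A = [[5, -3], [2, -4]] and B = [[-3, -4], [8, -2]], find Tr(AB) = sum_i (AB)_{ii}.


Tr(AB) = sum_i (AB)_{ii} where (AB)_{ii} = sum_k A_{ik} B_{ki}.
(AB)_{11} = 5*-3 + -3*8 = -39
(AB)_{22} = 2*-4 + -4*-2 = 0
Tr(AB) = -39 + 0 = -39

-39


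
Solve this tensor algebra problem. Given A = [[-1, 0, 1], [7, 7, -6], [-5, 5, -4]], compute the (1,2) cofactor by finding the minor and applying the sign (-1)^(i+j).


To find cofactor C_{12}, delete row 1 and column 2.
The resulting 2x2 submatrix is: [[7, -6], [-5, -4]]
Minor M_{12} = 7*-4 - -6*-5
  = -28 - 30 = -58
Sign = (-1)^(1+2) = (-1)^3 = -1
Cofactor C_{12} = -1 * -58 = 58

58


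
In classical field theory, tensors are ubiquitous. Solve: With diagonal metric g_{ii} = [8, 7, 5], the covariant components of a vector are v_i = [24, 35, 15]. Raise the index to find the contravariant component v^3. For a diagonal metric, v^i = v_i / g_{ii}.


To raise an index with a diagonal metric: v^i = v_i / g_{ii}.
For index 3: v_3 = 15, g_{33} = 5
v^3 = 15 / 5 = 3

3


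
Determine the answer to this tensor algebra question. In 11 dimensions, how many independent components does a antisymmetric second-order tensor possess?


A antisymmetric rank-2 tensor in d dimensions has d(d-1)/2 independent components.
d = 11
d(d-1)/2 = 11 * 10 / 2 = 110 / 2 = 55

55


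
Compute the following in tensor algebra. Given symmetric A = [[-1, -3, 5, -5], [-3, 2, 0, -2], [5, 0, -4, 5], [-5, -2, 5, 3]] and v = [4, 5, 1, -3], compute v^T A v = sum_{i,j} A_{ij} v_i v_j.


First compute Av:
(Av)_1 = -1*4 + -3*5 + 5*1 + -5*-3 = 1
(Av)_2 = -3*4 + 2*5 + 0*1 + -2*-3 = 4
(Av)_3 = 5*4 + 0*5 + -4*1 + 5*-3 = 1
(Av)_4 = -5*4 + -2*5 + 5*1 + 3*-3 = -34
Av = [1, 4, 1, -34]
Then v^T (Av) = 4*1 + 5*4 + 1*1 + -3*-34
= 4 + 20 + 1 + 102 = 127

127


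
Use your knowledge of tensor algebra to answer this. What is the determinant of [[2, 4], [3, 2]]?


For a 2x2 matrix [[a, b], [c, d]], det = a*d - b*c.
a = 2, b = 4, c = 3, d = 2
a*d = 2 * 2 = 4
b*c = 4 * 3 = 12
det = 4 - 12 = -8

-8


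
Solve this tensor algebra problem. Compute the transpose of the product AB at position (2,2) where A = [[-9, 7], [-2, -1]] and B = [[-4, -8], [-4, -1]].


(AB)^T_{ij} = (AB)_{ji} = sum_k A_{jk} B_{ki}.
For i=2, j=2 we need (AB)_{22}:
A_{21} * B_{12} = -2 * -8 = 16
A_{22} * B_{22} = -1 * -1 = 1
Sum = 16 + 1 = 17

17


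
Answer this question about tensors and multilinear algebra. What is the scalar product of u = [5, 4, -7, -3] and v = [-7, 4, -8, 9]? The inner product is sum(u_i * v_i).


The inner product u . v = sum of u_i * v_i.
Term-by-term: 5 * -7, 4 * 4, -7 * -8, -3 * 9
Products: -35, 16, 56, -27
Sum = -35 + 16 + 56 + -27 = 10

10


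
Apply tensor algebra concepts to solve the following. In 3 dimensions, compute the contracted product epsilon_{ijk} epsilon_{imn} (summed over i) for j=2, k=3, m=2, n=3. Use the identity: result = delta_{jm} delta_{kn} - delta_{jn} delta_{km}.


Using the identity: epsilon_{ijk} epsilon_{imn} = delta_{jm} delta_{kn} - delta_{jn} delta_{km}.
delta_{22} = 1
delta_{33} = 1
delta_{23} = 0
delta_{32} = 0
Result = 1 * 1 - 0 * 0 = 1 - 0 = 1

1


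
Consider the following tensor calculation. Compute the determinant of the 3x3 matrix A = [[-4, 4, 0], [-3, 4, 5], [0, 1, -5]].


Expanding along the first row, det(A) = a11*M_11 - a12*M_12 + a13*M_13, where M_1j is the (1,j) minor.
Minor M_11 = 4*-5 - 5*1 = -25
Minor M_12 = -3*-5 - 5*0 = 15
Minor M_13 = -3*1 - 4*0 = -3
det = -4*(-25) - 4*(15) + 0*(-3)
    = 100 - 60 + 0
    = 40

40


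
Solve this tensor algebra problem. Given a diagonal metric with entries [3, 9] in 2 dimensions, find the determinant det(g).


For a diagonal metric, the determinant is the product of diagonal entries.
Diagonal entries: 3, 9
det(g) = 3 * 9 = 27

27


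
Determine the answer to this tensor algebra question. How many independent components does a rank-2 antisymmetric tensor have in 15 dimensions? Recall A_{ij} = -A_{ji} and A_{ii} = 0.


An antisymmetric rank-2 tensor satisfies A_{ij} = -A_{ji}, so diagonal entries are zero.
The independent components are the upper-triangular entries: C(n, 2) = n(n-1)/2.
n = 15
C(15, 2) = 15 * 14 / 2 = 210 / 2 = 105

105


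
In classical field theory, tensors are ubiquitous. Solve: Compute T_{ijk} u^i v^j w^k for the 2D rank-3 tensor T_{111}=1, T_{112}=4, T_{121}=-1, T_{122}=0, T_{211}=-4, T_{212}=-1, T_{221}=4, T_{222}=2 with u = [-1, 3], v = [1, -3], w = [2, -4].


S = sum over i,j,k of T_{ijk} u_i v_j w_k. Expanding all 8 terms:
T_{111}*u_1*v_1*w_1 = 1*-1*1*2 = -2  (running total: -2)
T_{112}*u_1*v_1*w_2 = 4*-1*1*-4 = 16  (running total: 14)
T_{121}*u_1*v_2*w_1 = -1*-1*-3*2 = -6  (running total: 8)
T_{122}*u_1*v_2*w_2 = 0*-1*-3*-4 = 0  (running total: 8)
T_{211}*u_2*v_1*w_1 = -4*3*1*2 = -24  (running total: -16)
T_{212}*u_2*v_1*w_2 = -1*3*1*-4 = 12  (running total: -4)
T_{221}*u_2*v_2*w_1 = 4*3*-3*2 = -72  (running total: -76)
T_{222}*u_2*v_2*w_2 = 2*3*-3*-4 = 72  (running total: -4)
S = -4

-4


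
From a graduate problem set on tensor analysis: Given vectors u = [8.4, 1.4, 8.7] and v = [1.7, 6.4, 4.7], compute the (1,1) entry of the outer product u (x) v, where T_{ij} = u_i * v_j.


The outer product entry T_{ij} = u_i * v_j.
We need i=1, j=1.
u_1 = 8.4, v_1 = 1.7
T_{1,1} = 8.4 * 1.7 = 14.28

14.28
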